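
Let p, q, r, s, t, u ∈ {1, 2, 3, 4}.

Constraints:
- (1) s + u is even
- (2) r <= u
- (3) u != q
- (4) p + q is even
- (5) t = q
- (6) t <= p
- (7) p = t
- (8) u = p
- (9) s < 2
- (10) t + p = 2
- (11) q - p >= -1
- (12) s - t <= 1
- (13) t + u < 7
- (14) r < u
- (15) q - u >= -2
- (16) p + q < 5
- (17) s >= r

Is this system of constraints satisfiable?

From constraints 5, 7, and 8, u = p = t = q, so u = q. But constraint 3 says u ≠ q. Contradiction.

Unsatisfiable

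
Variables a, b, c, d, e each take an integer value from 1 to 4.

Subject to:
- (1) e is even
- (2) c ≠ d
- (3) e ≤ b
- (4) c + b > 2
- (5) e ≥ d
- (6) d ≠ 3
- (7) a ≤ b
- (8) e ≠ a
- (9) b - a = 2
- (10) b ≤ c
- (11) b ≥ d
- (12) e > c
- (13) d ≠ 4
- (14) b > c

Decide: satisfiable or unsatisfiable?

Constraints 3, 10, and 12 give e ≤ b, b ≤ c, c < e. Chaining: e ≤ b ≤ c < e, which forces e < e — impossible.

Unsatisfiable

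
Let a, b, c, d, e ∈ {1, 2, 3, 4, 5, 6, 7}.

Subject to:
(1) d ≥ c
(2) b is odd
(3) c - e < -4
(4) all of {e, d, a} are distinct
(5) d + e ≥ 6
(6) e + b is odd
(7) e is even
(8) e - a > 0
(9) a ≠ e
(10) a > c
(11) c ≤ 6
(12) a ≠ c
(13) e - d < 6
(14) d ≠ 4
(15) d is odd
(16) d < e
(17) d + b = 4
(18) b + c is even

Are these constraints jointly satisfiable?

Satisfiable

Take a = 4, b = 1, c = 1, d = 3, e = 6. Then constraint 3: c - e = -5; constraint 5: d + e = 9, and every other listed constraint is also met.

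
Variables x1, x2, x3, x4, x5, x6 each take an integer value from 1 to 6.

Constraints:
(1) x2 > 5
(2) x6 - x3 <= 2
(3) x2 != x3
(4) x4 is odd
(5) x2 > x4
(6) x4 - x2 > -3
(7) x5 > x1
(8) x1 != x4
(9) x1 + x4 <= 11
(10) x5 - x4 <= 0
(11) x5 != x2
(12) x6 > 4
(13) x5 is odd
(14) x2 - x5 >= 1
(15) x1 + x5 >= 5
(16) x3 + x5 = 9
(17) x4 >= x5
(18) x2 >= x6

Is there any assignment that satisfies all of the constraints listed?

One satisfying assignment is x1 = 3, x2 = 6, x3 = 4, x4 = 5, x5 = 5, x6 = 6.
For the less obvious constraints — constraint 2: x6 - x3 = 2; constraint 6: x4 - x2 = -1 — and the others hold by inspection.

Satisfiable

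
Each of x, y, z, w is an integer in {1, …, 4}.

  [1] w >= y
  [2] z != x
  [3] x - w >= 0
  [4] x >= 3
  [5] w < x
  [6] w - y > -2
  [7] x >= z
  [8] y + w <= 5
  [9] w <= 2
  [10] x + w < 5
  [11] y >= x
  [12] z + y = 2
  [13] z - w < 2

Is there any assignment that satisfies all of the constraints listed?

Unsatisfiable

From constraints 4 and 11: y ≥ x and x ≥ 3, so y ≥ 3. From constraints 1 and 9: y ≤ w and w ≤ 2, so y ≤ 2. But 2 < 3, so no value of y works.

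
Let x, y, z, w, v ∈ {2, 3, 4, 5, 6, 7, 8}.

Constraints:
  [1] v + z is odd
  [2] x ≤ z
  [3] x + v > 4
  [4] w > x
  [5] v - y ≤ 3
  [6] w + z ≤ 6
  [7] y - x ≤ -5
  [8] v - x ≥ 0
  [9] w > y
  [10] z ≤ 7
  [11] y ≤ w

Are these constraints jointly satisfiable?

Unsatisfiable

Constraints 5, 7, and 8 give x − y ≥ 5, y − v ≥ -3, v − x ≥ 0.
Adding all 3 inequalities: the left sides telescope to 0, and the right sides sum to 5 + (-3) + 0 = 2. So 0 ≥ 2, which is false.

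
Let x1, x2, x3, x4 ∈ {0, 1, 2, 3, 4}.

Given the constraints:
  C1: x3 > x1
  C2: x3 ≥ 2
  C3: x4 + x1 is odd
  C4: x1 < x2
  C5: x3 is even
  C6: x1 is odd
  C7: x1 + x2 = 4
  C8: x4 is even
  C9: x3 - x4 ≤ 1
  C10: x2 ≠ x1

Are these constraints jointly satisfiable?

One satisfying assignment is x1 = 1, x2 = 3, x3 = 2, x4 = 2.
For the less obvious constraints — constraint 3: x4 + x1 = 3 is odd; constraint 7: x1 + x2 = 4; constraint 9: x3 - x4 = 0 — and the others hold by inspection.

Satisfiable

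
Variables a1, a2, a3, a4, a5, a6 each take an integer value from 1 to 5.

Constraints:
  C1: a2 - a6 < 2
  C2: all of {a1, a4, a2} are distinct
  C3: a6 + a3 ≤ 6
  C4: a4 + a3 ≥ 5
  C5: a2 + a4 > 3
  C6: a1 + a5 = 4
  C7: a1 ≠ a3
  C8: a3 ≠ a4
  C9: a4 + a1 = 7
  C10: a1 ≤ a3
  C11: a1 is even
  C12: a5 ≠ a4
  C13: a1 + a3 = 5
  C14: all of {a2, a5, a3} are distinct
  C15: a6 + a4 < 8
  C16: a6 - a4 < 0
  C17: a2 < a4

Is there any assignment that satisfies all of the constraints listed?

One satisfying assignment is a1 = 2, a2 = 1, a3 = 3, a4 = 5, a5 = 2, a6 = 2.
For the less obvious constraints — constraint 1: a2 - a6 = -1; constraint 3: a6 + a3 = 5 — and the others hold by inspection.

Satisfiable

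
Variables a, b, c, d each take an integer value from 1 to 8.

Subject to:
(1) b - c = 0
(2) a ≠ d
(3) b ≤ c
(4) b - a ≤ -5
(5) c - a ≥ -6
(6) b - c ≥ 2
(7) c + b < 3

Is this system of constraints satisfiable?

Unsatisfiable

Constraints 4, 5, and 6 give c − a ≥ -6, a − b ≥ 5, b − c ≥ 2.
Adding all 3 inequalities: the left sides telescope to 0, and the right sides sum to (-6) + 5 + 2 = 1. So 0 ≥ 1, which is false.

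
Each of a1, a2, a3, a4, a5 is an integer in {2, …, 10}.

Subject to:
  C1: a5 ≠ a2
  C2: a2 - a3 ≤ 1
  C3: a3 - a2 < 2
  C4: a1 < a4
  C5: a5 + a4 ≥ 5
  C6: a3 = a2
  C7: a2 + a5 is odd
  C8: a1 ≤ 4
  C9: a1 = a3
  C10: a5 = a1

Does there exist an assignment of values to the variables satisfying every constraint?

From constraints 6, 9, and 10, a5 = a1 = a3 = a2, so a5 = a2. But constraint 1 says a5 ≠ a2. Contradiction.

Unsatisfiable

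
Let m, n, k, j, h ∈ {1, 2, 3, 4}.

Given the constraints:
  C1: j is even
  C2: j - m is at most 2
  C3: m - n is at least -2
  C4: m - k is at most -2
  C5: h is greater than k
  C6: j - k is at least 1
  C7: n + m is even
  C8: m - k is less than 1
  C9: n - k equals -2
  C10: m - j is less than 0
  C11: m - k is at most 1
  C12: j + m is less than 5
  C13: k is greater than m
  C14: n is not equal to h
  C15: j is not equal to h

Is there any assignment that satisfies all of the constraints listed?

Constraints 2, 4, and 6 give k − m ≥ 2, m − j ≥ -2, j − k ≥ 1.
Adding all 3 inequalities: the left sides telescope to 0, and the right sides sum to 2 + (-2) + 1 = 1. So 0 ≥ 1, which is false.

Unsatisfiable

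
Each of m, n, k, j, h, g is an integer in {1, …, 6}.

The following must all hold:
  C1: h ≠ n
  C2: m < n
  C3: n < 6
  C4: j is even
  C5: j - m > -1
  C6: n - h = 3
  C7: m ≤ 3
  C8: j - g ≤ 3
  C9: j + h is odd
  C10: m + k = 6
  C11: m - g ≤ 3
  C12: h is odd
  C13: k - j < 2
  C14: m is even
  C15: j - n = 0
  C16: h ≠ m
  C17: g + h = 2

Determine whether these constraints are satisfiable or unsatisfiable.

Satisfiable

The assignment m = 2, n = 4, k = 4, j = 4, h = 1, g = 1 works:
  constraint 5 holds since j - m = 2.
  constraint 6 holds since n - h = 3.
The rest check out directly.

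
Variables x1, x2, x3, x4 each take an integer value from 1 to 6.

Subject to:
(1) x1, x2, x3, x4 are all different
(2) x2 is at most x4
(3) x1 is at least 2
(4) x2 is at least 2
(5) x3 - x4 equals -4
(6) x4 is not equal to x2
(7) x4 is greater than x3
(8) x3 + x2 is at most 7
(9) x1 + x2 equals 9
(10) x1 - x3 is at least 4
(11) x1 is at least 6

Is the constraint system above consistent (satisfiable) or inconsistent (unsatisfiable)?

Satisfiable

Setting (x1, x2, x3, x4) = (6, 3, 1, 5) satisfies everything: constraint 5: x3 - x4 = -4; constraint 8: x3 + x2 = 4, and the others follow.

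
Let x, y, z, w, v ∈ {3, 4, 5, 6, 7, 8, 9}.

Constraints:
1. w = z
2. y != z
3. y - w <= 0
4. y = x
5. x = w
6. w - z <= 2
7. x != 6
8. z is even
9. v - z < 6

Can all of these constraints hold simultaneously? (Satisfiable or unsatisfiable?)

From constraints 1, 4, and 5, y = x = w = z, so y = z. But constraint 2 says y ≠ z. Contradiction.

Unsatisfiable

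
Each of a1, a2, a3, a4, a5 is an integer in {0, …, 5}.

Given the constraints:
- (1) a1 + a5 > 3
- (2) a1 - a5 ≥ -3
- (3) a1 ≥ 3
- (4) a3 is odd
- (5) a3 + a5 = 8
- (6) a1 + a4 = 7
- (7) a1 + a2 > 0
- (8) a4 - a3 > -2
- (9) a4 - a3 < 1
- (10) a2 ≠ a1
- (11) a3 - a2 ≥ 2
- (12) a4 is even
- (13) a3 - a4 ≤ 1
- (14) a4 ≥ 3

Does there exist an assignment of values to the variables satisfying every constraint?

Take a1 = 3, a2 = 0, a3 = 5, a4 = 4, a5 = 3. Then constraint 1: a1 + a5 = 6; constraint 2: a1 - a5 = 0, and every other listed constraint is also met.

Satisfiable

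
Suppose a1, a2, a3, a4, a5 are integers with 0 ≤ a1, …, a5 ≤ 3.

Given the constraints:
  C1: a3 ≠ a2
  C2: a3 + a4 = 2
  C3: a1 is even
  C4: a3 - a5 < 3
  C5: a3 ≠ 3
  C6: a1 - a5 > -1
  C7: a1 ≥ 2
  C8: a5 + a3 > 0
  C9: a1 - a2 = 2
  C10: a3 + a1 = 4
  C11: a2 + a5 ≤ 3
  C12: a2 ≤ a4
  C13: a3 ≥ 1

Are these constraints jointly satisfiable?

Take a1 = 2, a2 = 0, a3 = 2, a4 = 0, a5 = 0. Then constraint 2: a3 + a4 = 2; constraint 4: a3 - a5 = 2; constraint 6: a1 - a5 = 2, and every other listed constraint is also met.

Satisfiable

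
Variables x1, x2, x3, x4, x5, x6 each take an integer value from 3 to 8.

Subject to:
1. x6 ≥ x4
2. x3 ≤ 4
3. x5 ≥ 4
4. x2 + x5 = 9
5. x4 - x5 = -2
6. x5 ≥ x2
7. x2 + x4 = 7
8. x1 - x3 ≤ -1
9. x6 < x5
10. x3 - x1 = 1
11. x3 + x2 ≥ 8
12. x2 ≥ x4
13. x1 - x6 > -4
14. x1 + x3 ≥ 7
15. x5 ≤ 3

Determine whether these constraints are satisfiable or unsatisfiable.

From constraint 2: x3 ≤ 4. From constraints 6 and 15: x2 ≤ x5 ≤ 3. Hence x3 + x2 ≤ 7. But constraint 11 requires x3 + x2 ≥ 8, and 8 > 7. Contradiction.

Unsatisfiable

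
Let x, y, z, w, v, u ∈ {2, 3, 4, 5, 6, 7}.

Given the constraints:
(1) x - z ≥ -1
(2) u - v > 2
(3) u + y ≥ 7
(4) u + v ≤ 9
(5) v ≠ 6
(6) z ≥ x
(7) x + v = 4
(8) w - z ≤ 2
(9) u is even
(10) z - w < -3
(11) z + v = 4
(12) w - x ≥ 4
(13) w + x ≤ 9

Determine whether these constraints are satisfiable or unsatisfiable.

Unsatisfiable

Constraints 1, 8, and 12 give z − w ≥ -2, w − x ≥ 4, x − z ≥ -1.
Adding all 3 inequalities: the left sides telescope to 0, and the right sides sum to (-2) + 4 + (-1) = 1. So 0 ≥ 1, which is false.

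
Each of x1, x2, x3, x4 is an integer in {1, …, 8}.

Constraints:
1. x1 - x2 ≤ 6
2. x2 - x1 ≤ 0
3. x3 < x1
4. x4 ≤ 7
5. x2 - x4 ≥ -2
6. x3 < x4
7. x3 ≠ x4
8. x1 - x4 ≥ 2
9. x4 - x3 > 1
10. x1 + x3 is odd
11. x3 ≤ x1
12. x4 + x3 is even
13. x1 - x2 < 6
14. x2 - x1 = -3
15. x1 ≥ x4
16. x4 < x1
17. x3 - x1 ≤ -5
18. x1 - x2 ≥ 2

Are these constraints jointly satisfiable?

Satisfiable

The assignment x1 = 8, x2 = 5, x3 = 1, x4 = 5 works:
  constraint 1 holds since x1 - x2 = 3.
  constraint 2 holds since x2 - x1 = -3.
  constraint 5 holds since x2 - x4 = 0.
The rest check out directly.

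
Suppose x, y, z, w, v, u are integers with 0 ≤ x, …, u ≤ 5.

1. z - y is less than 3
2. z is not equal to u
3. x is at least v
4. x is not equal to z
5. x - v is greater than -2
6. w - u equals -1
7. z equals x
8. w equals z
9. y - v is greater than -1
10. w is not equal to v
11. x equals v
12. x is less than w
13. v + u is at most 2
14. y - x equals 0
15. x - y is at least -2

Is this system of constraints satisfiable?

From constraints 7, 8, and 11, w = z = x = v, so w = v. But constraint 10 says w ≠ v. Contradiction.

Unsatisfiable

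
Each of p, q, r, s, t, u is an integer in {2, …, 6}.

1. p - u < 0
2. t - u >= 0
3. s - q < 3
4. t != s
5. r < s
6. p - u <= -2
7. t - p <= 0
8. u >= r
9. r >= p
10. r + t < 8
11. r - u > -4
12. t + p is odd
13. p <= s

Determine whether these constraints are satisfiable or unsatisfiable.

Constraints 2, 6, and 7 give t − u ≥ 0, u − p ≥ 2, p − t ≥ 0.
Adding all 3 inequalities: the left sides telescope to 0, and the right sides sum to 0 + 2 + 0 = 2. So 0 ≥ 2, which is false.

Unsatisfiable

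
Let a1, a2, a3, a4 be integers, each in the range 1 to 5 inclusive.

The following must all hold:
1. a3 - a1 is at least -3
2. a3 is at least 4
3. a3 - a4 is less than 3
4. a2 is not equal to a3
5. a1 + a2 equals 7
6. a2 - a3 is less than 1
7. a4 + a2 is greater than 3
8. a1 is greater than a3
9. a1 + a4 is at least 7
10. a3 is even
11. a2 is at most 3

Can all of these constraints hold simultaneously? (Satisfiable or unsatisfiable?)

Satisfiable

Take a1 = 5, a2 = 2, a3 = 4, a4 = 2. Then constraint 1: a3 - a1 = -1; constraint 3: a3 - a4 = 2; constraint 5: a1 + a2 = 7, and every other listed constraint is also met.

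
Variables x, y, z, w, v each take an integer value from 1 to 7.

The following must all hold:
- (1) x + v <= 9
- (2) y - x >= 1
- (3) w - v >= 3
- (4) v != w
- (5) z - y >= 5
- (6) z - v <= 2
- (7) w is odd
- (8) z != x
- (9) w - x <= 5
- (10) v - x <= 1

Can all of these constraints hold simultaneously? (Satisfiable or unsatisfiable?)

Unsatisfiable

Constraints 2, 3, 5, 6, and 9 give x − w ≥ -5, w − v ≥ 3, v − z ≥ -2, z − y ≥ 5, y − x ≥ 1.
Adding all 5 inequalities: the left sides telescope to 0, and the right sides sum to (-5) + 3 + (-2) + 5 + 1 = 2. So 0 ≥ 2, which is false.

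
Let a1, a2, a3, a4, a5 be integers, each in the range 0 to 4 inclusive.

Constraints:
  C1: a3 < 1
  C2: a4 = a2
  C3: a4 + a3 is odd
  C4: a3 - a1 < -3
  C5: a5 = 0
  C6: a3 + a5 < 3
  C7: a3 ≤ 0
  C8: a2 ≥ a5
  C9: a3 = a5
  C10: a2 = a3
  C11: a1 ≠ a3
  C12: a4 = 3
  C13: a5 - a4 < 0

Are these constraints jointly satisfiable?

Constraint 12 fixes a4 = 3 and constraint 5 fixes a5 = 0. Constraints 2, 9, and 10 give a4 = a2 = a3 = a5, so a4 = a5. But 3 ≠ 0 — contradiction.

Unsatisfiable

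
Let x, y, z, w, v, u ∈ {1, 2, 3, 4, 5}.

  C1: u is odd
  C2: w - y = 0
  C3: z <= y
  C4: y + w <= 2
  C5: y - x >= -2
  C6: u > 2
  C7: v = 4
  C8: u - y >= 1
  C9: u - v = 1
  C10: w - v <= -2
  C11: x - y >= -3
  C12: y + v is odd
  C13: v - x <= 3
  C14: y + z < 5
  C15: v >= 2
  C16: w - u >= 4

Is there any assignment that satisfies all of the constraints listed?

Constraints 5, 8, 10, 13, and 16 give u − y ≥ 1, y − x ≥ -2, x − v ≥ -3, v − w ≥ 2, w − u ≥ 4.
Adding all 5 inequalities: the left sides telescope to 0, and the right sides sum to 1 + (-2) + (-3) + 2 + 4 = 2. So 0 ≥ 2, which is false.

Unsatisfiable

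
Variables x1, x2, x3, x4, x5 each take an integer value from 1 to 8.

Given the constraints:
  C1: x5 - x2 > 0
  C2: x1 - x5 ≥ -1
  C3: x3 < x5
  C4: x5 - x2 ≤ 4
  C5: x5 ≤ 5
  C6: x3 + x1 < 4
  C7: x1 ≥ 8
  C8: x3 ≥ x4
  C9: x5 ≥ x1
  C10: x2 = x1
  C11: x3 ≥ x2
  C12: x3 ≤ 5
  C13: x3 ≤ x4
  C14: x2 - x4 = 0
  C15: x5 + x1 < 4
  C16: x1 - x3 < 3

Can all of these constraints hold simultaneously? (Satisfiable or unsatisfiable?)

Unsatisfiable

From constraint 7: x1 ≥ 8. From constraints 5 and 9: x1 ≤ x5 and x5 ≤ 5, so x1 ≤ 5. But 5 < 8, so no value of x1 works.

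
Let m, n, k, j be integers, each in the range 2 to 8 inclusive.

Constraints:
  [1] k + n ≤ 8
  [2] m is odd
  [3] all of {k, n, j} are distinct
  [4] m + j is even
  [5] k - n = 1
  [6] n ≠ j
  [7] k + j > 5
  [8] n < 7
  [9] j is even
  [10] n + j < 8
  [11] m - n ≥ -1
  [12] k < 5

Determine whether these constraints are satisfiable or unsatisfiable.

Unsatisfiable

Constraint 2 makes m odd and constraint 9 makes j even, so m + j must be odd. Constraint 4 says m + j is even — contradiction.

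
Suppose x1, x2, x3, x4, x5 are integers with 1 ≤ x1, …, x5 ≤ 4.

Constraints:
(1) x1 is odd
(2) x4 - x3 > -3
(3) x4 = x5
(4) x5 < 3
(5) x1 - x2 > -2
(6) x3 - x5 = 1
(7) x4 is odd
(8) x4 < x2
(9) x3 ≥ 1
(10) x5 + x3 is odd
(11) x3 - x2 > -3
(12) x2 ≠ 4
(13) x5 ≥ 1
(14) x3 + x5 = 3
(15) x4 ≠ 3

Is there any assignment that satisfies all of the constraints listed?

The assignment x1 = 3, x2 = 3, x3 = 2, x4 = 1, x5 = 1 works:
  constraint 2 holds since x4 - x3 = -1.
  constraint 5 holds since x1 - x2 = 0.
The rest check out directly.

Satisfiable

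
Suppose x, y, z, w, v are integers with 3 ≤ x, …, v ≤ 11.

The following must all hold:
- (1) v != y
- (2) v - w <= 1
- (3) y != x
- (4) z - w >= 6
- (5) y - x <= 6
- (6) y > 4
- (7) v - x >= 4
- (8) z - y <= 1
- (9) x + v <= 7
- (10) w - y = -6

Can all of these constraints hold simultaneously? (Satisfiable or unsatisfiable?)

Constraints 2, 4, 5, 7, and 8 give x − y ≥ -6, y − z ≥ -1, z − w ≥ 6, w − v ≥ -1, v − x ≥ 4.
Adding all 5 inequalities: the left sides telescope to 0, and the right sides sum to (-6) + (-1) + 6 + (-1) + 4 = 2. So 0 ≥ 2, which is false.

Unsatisfiable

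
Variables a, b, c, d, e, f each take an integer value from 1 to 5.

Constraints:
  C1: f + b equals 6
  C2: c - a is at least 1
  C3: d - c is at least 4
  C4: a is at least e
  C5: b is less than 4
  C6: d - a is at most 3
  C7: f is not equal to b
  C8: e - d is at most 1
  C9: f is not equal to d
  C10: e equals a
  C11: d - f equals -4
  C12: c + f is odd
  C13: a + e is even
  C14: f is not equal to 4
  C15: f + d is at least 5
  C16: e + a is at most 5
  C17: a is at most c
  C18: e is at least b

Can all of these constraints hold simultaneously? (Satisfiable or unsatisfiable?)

Constraints 2, 3, and 6 give c − a ≥ 1, a − d ≥ -3, d − c ≥ 4.
Adding all 3 inequalities: the left sides telescope to 0, and the right sides sum to 1 + (-3) + 4 = 2. So 0 ≥ 2, which is false.

Unsatisfiable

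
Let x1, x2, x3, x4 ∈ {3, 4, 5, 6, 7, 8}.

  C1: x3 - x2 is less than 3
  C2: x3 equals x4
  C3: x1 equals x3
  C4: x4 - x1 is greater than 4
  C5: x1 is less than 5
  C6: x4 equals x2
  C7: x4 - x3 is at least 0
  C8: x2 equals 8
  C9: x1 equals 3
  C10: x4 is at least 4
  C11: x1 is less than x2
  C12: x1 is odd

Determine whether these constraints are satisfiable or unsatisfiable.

Constraint 9 fixes x1 = 3 and constraint 8 fixes x2 = 8. Constraints 2, 3, and 6 give x1 = x3 = x4 = x2, so x1 = x2. But 3 ≠ 8 — contradiction.

Unsatisfiable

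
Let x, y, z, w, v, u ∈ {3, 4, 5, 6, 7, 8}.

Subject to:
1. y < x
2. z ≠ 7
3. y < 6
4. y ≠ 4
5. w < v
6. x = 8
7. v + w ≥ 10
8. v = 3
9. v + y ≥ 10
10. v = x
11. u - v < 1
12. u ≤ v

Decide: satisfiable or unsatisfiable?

Constraint 8 fixes v = 3 and constraint 6 fixes x = 8, but constraint 10 requires v = x. Since 3 ≠ 8, contradiction.

Unsatisfiable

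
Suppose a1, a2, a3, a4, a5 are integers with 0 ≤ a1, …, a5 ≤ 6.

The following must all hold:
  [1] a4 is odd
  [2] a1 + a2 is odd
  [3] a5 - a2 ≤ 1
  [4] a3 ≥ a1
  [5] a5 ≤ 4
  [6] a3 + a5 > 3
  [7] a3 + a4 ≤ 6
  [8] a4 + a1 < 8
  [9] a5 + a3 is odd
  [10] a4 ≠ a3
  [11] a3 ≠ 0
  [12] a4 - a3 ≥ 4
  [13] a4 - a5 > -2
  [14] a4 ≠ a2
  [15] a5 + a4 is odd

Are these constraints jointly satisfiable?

Satisfiable

The assignment a1 = 1, a2 = 6, a3 = 1, a4 = 5, a5 = 4 works:
  constraint 3 holds since a5 - a2 = -2.
  constraint 6 holds since a3 + a5 = 5.
The rest check out directly.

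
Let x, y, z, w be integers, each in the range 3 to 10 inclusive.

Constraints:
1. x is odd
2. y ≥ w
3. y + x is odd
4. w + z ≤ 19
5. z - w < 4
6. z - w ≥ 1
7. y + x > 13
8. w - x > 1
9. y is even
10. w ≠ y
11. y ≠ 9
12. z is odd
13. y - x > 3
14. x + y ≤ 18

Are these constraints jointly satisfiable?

Setting (x, y, z, w) = (5, 10, 9, 8) satisfies everything: constraint 4: w + z = 17; constraint 5: z - w = 1; constraint 6: z - w = 1, and the others follow.

Satisfiable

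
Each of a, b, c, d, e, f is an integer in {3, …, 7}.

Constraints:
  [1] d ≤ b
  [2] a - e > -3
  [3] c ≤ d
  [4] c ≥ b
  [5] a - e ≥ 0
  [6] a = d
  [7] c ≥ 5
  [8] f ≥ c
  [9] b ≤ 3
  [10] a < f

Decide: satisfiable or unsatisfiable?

From constraints 3 and 7: d ≥ c and c ≥ 5, so d ≥ 5. From constraints 1 and 9: d ≤ b and b ≤ 3, so d ≤ 3. But 3 < 5, so no value of d works.

Unsatisfiable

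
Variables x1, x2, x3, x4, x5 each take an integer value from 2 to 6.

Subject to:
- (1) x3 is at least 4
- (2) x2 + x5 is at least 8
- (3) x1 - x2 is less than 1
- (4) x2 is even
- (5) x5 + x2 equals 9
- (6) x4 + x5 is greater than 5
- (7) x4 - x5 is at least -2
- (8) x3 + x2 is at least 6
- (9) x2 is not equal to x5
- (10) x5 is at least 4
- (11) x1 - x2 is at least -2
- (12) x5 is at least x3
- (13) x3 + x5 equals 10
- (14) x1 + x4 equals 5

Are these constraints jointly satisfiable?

Satisfiable

One satisfying assignment is x1 = 2, x2 = 4, x3 = 5, x4 = 3, x5 = 5.
For the less obvious constraints — constraint 2: x2 + x5 = 9; constraint 3: x1 - x2 = -2; constraint 5: x5 + x2 = 9 — and the others hold by inspection.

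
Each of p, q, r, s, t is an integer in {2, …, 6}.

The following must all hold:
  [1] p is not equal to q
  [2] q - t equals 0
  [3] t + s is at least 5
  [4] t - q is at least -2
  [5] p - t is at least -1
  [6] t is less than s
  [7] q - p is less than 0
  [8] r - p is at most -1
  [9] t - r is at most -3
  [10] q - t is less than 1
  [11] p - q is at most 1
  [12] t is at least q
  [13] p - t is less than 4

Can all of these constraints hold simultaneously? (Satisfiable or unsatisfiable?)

Unsatisfiable

Constraints 4, 8, 9, and 11 give r − t ≥ 3, t − q ≥ -2, q − p ≥ -1, p − r ≥ 1.
Adding all 4 inequalities: the left sides telescope to 0, and the right sides sum to 3 + (-2) + (-1) + 1 = 1. So 0 ≥ 1, which is false.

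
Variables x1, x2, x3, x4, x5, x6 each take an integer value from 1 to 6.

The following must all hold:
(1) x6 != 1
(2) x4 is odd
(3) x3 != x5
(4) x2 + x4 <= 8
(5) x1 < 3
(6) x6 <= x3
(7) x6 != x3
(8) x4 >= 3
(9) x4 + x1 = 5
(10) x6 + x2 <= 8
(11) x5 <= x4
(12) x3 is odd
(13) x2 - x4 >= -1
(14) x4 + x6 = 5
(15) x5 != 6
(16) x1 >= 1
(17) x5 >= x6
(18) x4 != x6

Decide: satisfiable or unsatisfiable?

One satisfying assignment is x1 = 2, x2 = 3, x3 = 5, x4 = 3, x5 = 2, x6 = 2.
For the less obvious constraints — constraint 4: x2 + x4 = 6; constraint 9: x4 + x1 = 5; constraint 10: x6 + x2 = 5 — and the others hold by inspection.

Satisfiable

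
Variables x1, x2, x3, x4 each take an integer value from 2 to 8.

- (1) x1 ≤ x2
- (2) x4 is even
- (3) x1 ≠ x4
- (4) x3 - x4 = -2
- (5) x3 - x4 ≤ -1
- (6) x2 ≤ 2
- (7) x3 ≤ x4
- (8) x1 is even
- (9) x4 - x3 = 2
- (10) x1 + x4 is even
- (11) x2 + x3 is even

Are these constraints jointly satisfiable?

Take x1 = 2, x2 = 2, x3 = 2, x4 = 4. Then constraint 4: x3 - x4 = -2; constraint 5: x3 - x4 = -2; constraint 9: x4 - x3 = 2, and every other listed constraint is also met.

Satisfiable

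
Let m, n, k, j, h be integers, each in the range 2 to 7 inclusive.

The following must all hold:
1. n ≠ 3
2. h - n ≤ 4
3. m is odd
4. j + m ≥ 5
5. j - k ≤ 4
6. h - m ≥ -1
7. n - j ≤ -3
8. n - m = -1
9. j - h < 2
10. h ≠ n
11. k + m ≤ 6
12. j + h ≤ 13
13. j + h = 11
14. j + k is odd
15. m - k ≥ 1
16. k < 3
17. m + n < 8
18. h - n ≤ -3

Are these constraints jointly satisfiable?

Unsatisfiable

Constraints 5, 6, 7, 15, and 18 give h − m ≥ -1, m − k ≥ 1, k − j ≥ -4, j − n ≥ 3, n − h ≥ 3.
Adding all 5 inequalities: the left sides telescope to 0, and the right sides sum to (-1) + 1 + (-4) + 3 + 3 = 2. So 0 ≥ 2, which is false.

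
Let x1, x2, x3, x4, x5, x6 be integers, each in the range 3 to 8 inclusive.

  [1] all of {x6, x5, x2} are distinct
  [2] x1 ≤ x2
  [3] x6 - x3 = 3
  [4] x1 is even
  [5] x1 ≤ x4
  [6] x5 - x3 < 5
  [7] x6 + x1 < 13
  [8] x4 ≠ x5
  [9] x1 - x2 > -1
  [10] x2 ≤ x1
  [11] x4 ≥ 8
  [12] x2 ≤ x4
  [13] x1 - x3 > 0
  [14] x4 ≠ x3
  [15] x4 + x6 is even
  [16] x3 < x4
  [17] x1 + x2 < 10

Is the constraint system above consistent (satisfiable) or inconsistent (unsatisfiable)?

Satisfiable

Setting (x1, x2, x3, x4, x5, x6) = (4, 4, 3, 8, 5, 6) satisfies everything: constraint 3: x6 - x3 = 3; constraint 6: x5 - x3 = 2, and the others follow.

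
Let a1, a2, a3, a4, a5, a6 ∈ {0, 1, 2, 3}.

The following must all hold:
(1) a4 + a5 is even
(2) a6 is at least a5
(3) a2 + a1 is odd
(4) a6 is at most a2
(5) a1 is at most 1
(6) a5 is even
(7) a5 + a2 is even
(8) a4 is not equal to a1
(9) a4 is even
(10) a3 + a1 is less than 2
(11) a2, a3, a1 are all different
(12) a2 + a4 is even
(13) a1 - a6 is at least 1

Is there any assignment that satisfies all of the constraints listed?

Try a1 = 1, a2 = 2, a3 = 0, a4 = 2, a5 = 0, a6 = 0.
Check constraint 10: a3 + a1 = 1; constraint 11: values 2, 0, 1 are distinct; constraint 13: a1 - a6 = 1. The remaining constraints are straightforward to verify.

Satisfiable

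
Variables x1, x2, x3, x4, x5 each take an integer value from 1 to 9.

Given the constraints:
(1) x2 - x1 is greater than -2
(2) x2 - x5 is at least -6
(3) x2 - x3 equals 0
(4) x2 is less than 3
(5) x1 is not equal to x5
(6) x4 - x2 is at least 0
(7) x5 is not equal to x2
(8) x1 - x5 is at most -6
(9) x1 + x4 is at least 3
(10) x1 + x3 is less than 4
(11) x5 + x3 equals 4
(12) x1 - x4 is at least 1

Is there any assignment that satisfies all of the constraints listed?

Unsatisfiable

Constraints 2, 6, 8, and 12 give x1 − x4 ≥ 1, x4 − x2 ≥ 0, x2 − x5 ≥ -6, x5 − x1 ≥ 6.
Adding all 4 inequalities: the left sides telescope to 0, and the right sides sum to 1 + 0 + (-6) + 6 = 1. So 0 ≥ 1, which is false.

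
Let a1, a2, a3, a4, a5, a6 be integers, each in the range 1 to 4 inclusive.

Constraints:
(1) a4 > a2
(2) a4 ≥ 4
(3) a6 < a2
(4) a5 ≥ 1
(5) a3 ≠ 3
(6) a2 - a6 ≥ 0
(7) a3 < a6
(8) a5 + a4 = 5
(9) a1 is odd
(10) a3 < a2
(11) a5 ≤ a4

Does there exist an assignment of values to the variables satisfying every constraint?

Take a1 = 1, a2 = 3, a3 = 1, a4 = 4, a5 = 1, a6 = 2. Then constraint 6: a2 - a6 = 1; constraint 8: a5 + a4 = 5; constraint 9: a1 = 1 is odd, and every other listed constraint is also met.

Satisfiable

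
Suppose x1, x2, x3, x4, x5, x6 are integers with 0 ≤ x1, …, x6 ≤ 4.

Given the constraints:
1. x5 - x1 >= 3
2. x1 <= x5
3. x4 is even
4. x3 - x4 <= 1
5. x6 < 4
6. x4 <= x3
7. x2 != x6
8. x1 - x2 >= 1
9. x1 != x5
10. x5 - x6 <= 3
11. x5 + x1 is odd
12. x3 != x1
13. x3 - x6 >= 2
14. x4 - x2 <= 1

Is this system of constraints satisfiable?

Constraints 1, 4, 8, 10, 13, and 14 give x2 − x4 ≥ -1, x4 − x3 ≥ -1, x3 − x6 ≥ 2, x6 − x5 ≥ -3, x5 − x1 ≥ 3, x1 − x2 ≥ 1.
Adding all 6 inequalities: the left sides telescope to 0, and the right sides sum to (-1) + (-1) + 2 + (-3) + 3 + 1 = 1. So 0 ≥ 1, which is false.

Unsatisfiable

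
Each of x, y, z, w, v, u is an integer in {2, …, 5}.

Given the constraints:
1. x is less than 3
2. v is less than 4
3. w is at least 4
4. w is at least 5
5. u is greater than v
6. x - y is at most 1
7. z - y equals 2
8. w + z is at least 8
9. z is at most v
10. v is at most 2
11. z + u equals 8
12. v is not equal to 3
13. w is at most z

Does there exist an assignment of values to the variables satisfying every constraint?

From constraints 4 and 13: z ≥ w and w ≥ 5, so z ≥ 5. From constraints 9 and 10: z ≤ v and v ≤ 2, so z ≤ 2. But 2 < 5, so no value of z works.

Unsatisfiable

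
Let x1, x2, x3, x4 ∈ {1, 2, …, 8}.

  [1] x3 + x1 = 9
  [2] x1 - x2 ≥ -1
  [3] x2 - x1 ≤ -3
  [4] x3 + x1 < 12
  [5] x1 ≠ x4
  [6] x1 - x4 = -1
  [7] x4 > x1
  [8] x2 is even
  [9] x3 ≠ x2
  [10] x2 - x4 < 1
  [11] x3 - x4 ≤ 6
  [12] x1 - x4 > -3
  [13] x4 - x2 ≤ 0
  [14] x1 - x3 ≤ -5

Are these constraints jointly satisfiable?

Constraints 3, 11, 13, and 14 give x2 − x4 ≥ 0, x4 − x3 ≥ -6, x3 − x1 ≥ 5, x1 − x2 ≥ 3.
Adding all 4 inequalities: the left sides telescope to 0, and the right sides sum to 0 + (-6) + 5 + 3 = 2. So 0 ≥ 2, which is false.

Unsatisfiable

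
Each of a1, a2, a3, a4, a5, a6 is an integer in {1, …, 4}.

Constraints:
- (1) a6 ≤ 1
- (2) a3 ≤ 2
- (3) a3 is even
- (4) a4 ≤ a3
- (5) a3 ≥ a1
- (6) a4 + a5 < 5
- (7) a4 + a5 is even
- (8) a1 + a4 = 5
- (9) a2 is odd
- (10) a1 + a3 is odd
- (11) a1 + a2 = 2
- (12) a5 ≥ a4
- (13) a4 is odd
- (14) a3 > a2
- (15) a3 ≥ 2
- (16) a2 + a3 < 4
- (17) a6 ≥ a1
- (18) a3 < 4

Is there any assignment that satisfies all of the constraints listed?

Unsatisfiable

From constraints 1 and 17: a1 ≤ a6 ≤ 1. From constraints 2 and 4: a4 ≤ a3 ≤ 2. Hence a1 + a4 ≤ 3. But constraint 8 requires a1 + a4 = 5, and 5 > 3. Contradiction.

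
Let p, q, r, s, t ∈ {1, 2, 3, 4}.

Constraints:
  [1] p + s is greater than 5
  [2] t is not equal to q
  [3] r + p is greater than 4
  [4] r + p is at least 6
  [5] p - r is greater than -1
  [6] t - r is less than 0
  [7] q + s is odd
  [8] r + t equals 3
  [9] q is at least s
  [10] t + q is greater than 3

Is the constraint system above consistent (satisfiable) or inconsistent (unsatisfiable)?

Satisfiable

Setting (p, q, r, s, t) = (4, 3, 2, 2, 1) satisfies everything: constraint 1: p + s = 6; constraint 3: r + p = 6, and the others follow.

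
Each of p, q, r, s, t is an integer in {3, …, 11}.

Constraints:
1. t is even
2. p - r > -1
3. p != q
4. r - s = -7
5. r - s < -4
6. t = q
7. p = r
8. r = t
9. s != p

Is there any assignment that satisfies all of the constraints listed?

From constraints 6, 7, and 8, p = r = t = q, so p = q. But constraint 3 says p ≠ q. Contradiction.

Unsatisfiable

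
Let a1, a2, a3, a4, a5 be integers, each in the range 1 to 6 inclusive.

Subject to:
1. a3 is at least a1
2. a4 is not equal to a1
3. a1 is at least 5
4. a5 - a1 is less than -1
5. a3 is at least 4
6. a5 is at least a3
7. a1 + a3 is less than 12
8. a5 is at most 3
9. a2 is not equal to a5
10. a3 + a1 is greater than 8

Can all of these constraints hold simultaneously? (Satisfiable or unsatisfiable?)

Unsatisfiable

From constraints 1 and 3: a3 ≥ a1 and a1 ≥ 5, so a3 ≥ 5. From constraints 6 and 8: a3 ≤ a5 and a5 ≤ 3, so a3 ≤ 3. But 3 < 5, so no value of a3 works.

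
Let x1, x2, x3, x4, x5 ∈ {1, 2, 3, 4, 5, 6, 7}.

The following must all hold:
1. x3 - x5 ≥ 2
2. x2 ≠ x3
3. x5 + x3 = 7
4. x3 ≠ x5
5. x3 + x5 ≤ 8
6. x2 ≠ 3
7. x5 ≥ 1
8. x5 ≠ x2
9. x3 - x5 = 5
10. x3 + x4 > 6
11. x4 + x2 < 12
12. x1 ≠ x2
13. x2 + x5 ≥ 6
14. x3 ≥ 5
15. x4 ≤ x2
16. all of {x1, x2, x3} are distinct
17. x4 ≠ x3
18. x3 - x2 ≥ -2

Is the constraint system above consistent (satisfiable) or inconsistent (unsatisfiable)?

The assignment x1 = 1, x2 = 7, x3 = 6, x4 = 3, x5 = 1 works:
  constraint 1 holds since x3 - x5 = 5.
  constraint 3 holds since x5 + x3 = 7.
  constraint 5 holds since x3 + x5 = 7.
The rest check out directly.

Satisfiable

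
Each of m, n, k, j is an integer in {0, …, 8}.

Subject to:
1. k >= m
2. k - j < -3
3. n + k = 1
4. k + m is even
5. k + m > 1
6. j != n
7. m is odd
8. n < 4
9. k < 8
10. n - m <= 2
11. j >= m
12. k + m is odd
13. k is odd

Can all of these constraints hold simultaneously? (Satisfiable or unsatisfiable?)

Constraint 13 makes k odd and constraint 7 makes m odd, so k + m must be even. Constraint 12 says k + m is odd — contradiction.

Unsatisfiable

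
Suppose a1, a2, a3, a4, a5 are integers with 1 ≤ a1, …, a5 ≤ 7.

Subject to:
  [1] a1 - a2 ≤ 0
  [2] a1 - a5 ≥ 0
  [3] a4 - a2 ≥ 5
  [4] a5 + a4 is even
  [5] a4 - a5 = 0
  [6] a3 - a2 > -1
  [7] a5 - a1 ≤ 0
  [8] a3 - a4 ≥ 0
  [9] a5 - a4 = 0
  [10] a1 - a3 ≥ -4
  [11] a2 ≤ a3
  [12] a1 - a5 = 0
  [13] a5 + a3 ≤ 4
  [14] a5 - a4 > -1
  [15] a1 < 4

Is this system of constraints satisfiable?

Constraints 1, 3, 8, and 10 give a1 − a3 ≥ -4, a3 − a4 ≥ 0, a4 − a2 ≥ 5, a2 − a1 ≥ 0.
Adding all 4 inequalities: the left sides telescope to 0, and the right sides sum to (-4) + 0 + 5 + 0 = 1. So 0 ≥ 1, which is false.

Unsatisfiable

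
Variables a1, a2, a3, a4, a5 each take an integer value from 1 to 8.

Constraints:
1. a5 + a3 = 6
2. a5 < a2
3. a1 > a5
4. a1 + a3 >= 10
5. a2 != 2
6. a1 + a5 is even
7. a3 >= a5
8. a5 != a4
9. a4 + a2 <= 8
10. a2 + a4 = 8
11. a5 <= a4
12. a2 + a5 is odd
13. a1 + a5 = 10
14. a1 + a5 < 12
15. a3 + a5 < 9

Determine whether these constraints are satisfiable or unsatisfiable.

One satisfying assignment is a1 = 7, a2 = 4, a3 = 3, a4 = 4, a5 = 3.
For the less obvious constraints — constraint 1: a5 + a3 = 6; constraint 4: a1 + a3 = 10 — and the others hold by inspection.

Satisfiable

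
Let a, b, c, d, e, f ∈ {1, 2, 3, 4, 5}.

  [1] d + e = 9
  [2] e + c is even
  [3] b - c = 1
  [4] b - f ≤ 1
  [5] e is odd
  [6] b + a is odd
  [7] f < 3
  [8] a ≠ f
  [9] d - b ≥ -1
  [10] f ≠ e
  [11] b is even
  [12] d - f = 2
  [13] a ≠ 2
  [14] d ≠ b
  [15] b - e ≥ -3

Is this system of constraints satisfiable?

Setting (a, b, c, d, e, f) = (3, 2, 1, 4, 5, 2) satisfies everything: constraint 1: d + e = 9; constraint 3: b - c = 1, and the others follow.

Satisfiable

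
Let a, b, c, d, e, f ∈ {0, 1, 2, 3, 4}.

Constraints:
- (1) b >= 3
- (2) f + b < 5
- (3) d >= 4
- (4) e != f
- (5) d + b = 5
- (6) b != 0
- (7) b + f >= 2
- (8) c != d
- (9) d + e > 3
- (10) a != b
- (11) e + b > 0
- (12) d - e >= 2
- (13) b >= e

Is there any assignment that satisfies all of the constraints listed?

From constraint 3: d ≥ 4. From constraint 1: b ≥ 3. Hence d + b ≥ 7. But constraint 5 requires d + b = 5, and 5 < 7. Contradiction.

Unsatisfiable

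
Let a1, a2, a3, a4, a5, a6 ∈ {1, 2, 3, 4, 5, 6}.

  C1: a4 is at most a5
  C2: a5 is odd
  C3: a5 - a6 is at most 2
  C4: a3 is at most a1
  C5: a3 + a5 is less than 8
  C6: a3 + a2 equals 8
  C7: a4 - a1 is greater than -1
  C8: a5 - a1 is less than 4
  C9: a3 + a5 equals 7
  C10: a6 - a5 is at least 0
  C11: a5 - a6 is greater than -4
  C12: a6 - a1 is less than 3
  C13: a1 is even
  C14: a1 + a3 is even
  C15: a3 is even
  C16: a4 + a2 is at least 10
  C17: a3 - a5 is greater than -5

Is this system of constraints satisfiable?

Satisfiable

Setting (a1, a2, a3, a4, a5, a6) = (4, 6, 2, 4, 5, 6) satisfies everything: constraint 3: a5 - a6 = -1; constraint 5: a3 + a5 = 7; constraint 6: a3 + a2 = 8, and the others follow.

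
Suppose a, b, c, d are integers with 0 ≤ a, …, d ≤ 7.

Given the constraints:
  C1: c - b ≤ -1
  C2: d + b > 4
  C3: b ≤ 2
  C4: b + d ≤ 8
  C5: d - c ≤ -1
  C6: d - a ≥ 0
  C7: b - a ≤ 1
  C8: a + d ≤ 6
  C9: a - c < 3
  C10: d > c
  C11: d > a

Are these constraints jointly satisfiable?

Constraints 1, 5, 6, and 7 give a − b ≥ -1, b − c ≥ 1, c − d ≥ 1, d − a ≥ 0.
Adding all 4 inequalities: the left sides telescope to 0, and the right sides sum to (-1) + 1 + 1 + 0 = 1. So 0 ≥ 1, which is false.

Unsatisfiable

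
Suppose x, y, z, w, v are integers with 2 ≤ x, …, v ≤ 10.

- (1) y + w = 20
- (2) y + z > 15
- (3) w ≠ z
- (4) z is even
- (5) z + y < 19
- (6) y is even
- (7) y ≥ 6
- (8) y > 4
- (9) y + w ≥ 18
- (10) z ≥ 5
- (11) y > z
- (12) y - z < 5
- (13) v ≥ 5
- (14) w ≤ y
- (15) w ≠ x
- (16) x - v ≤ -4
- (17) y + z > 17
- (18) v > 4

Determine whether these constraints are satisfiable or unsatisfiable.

The assignment x = 3, y = 10, z = 8, w = 10, v = 7 works:
  constraint 1 holds since y + w = 20.
  constraint 2 holds since y + z = 18.
  constraint 5 holds since z + y = 18.
The rest check out directly.

Satisfiable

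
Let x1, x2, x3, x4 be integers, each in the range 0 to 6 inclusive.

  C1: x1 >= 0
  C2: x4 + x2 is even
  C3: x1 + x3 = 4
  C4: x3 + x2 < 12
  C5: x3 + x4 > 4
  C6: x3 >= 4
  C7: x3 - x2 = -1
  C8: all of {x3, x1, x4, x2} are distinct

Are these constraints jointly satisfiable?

One satisfying assignment is x1 = 0, x2 = 5, x3 = 4, x4 = 1.
For the less obvious constraints — constraint 3: x1 + x3 = 4; constraint 4: x3 + x2 = 9 — and the others hold by inspection.

Satisfiable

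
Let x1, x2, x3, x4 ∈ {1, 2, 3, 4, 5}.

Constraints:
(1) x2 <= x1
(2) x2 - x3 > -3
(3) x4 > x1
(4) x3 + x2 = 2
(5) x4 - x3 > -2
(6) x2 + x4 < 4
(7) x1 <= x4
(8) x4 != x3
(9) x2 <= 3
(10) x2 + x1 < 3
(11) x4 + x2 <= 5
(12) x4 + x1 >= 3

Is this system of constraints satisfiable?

The assignment x1 = 1, x2 = 1, x3 = 1, x4 = 2 works:
  constraint 2 holds since x2 - x3 = 0.
  constraint 4 holds since x3 + x2 = 2.
The rest check out directly.

Satisfiable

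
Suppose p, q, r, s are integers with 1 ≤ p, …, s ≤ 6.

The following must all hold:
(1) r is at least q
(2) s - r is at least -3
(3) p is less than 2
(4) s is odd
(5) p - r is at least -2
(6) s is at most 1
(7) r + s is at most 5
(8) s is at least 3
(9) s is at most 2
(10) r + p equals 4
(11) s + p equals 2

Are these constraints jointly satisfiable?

From constraint 8: s ≥ 3. From constraint 6: s ≤ 1. But 1 < 3, so no value of s works.

Unsatisfiable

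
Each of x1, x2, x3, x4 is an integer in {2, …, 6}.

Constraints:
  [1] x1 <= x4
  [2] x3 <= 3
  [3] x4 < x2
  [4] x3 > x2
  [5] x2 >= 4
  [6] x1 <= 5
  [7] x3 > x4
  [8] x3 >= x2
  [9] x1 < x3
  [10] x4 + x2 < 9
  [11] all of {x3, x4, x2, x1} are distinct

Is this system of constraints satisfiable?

From constraint 5: x2 ≥ 4. From constraints 2 and 8: x2 ≤ x3 and x3 ≤ 3, so x2 ≤ 3. But 3 < 4, so no value of x2 works.

Unsatisfiable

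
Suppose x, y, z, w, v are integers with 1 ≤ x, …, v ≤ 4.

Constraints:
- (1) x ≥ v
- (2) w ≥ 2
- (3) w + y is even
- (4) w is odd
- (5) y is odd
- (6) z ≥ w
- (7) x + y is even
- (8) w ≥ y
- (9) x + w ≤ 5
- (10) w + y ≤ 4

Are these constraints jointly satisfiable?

Setting (x, y, z, w, v) = (1, 1, 4, 3, 1) satisfies everything: constraint 3: w + y = 4 is even; constraint 9: x + w = 4; constraint 10: w + y = 4, and the others follow.

Satisfiable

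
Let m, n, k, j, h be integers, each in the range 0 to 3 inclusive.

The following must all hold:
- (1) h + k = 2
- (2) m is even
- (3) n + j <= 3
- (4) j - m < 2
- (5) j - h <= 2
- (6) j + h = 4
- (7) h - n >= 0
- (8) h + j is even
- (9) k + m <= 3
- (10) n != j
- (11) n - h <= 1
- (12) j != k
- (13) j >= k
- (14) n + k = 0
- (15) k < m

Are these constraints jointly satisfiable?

The assignment m = 2, n = 0, k = 0, j = 2, h = 2 works:
  constraint 1 holds since h + k = 2.
  constraint 3 holds since n + j = 2.
The rest check out directly.

Satisfiable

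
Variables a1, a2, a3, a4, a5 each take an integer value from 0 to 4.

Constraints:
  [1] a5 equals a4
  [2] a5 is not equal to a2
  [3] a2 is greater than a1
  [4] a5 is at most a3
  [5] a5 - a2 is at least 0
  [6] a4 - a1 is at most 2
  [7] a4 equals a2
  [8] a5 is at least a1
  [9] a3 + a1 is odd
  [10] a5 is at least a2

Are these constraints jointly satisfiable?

From constraints 1 and 7, a5 = a4 = a2, so a5 = a2. But constraint 2 says a5 ≠ a2. Contradiction.

Unsatisfiable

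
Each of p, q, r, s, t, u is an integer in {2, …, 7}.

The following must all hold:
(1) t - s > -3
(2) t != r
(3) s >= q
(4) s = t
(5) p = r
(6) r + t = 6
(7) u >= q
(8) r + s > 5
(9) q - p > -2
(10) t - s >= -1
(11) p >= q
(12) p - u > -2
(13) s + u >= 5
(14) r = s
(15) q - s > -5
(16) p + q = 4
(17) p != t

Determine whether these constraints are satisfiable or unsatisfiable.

From constraints 4, 5, and 14, p = r = s = t, so p = t. But constraint 17 says p ≠ t. Contradiction.

Unsatisfiable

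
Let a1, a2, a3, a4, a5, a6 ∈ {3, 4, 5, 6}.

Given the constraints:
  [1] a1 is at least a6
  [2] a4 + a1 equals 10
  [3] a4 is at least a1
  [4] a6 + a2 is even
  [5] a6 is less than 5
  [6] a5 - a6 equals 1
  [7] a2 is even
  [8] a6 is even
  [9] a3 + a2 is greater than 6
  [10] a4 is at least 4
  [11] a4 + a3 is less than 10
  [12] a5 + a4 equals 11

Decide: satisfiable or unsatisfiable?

Satisfiable

One satisfying assignment is a1 = 4, a2 = 6, a3 = 3, a4 = 6, a5 = 5, a6 = 4.
For the less obvious constraints — constraint 2: a4 + a1 = 10; constraint 6: a5 - a6 = 1; constraint 9: a3 + a2 = 9 — and the others hold by inspection.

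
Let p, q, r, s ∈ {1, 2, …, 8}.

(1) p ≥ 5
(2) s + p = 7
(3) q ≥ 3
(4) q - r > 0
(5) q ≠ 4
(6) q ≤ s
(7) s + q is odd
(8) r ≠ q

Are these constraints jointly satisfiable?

From constraints 3 and 6: s ≥ q ≥ 3. From constraint 1: p ≥ 5. Hence s + p ≥ 8. But constraint 2 requires s + p = 7, and 7 < 8. Contradiction.

Unsatisfiable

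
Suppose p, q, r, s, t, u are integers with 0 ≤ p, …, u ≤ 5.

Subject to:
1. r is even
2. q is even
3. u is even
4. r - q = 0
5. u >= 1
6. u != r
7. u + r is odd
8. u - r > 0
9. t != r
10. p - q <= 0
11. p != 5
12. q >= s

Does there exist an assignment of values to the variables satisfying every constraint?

Constraint 3 makes u even and constraint 1 makes r even, so u + r must be even. Constraint 7 says u + r is odd — contradiction.

Unsatisfiable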